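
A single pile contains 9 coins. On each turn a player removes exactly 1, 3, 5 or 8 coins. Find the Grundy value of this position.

Grundy values for subtraction set {1, 3, 5, 8}:
k:     0  1  2  3  4  5  6  7  8  9
g(k):  0  1  0  1  0  1  0  1  2  3
So g(9) = 3.

3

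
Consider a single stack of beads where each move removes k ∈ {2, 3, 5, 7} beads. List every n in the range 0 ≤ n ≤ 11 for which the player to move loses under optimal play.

0, 1, 9, 10

Compute g(0), g(1), … for moves {2, 3, 5, 7}:
k:     0  1  2  3  4  5  6  7  8  9 10 11
g(k):  0  0  1  1  2  2  3  3  4  0  0  1
The P-positions (g = 0) in 0..11 are 0, 1, 9, 10.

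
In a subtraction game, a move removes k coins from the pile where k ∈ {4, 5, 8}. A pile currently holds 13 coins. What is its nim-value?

0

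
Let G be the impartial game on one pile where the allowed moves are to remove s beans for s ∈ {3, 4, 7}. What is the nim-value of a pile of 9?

3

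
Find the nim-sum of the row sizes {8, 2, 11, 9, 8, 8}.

Compute the nim-sum pairwise:
8 ^ 2 = 10
10 ^ 11 = 1
1 ^ 9 = 8
8 ^ 8 = 0
0 ^ 8 = 8

8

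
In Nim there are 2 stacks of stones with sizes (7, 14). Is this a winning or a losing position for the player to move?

Winning position

Write each in binary and XOR column by column:
  0111  (7)
  1110  (14)
  ----
  1001  (9)
The nim-sum is 9 ≠ 0, so this is an N-position: the player to move can win.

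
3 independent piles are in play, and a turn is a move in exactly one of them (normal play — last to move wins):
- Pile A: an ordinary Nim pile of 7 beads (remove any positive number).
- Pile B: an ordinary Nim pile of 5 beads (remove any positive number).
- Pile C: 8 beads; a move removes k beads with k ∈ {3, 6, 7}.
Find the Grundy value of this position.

0

Pile A is a plain Nim pile of size 7, so its Grundy value is 7.
Pile B is a plain Nim pile of size 5, so its Grundy value is 5.
Build the Grundy sequence for pile C with g(k) = mex{g(k−s) : s ∈ {3, 6, 7}, s ≤ k}:
g(0) = mex{} = 0
g(1) = mex{} = 0
g(2) = mex{} = 0
g(3) = mex{0} = 1
g(4) = mex{0} = 1
g(5) = mex{0} = 1
g(6) = mex{0,1} = 2
g(7) = mex{0,1} = 2
g(8) = mex{0,1} = 2
So g(8) = 2.
The value of a disjunctive sum is the nim-sum of the parts.
Combined value = 7 XOR 5 XOR 2 = 0.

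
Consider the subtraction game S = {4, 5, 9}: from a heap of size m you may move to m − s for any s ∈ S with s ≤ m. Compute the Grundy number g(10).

2

Compute g(0), g(1), … for moves {4, 5, 9}:
g(0) = mex{} = 0
g(1) = mex{} = 0
g(2) = mex{} = 0
g(3) = mex{} = 0
g(4) = mex{0} = 1
g(5) = mex{0} = 1
g(6) = mex{0} = 1
g(7) = mex{0} = 1
g(8) = mex{0,1} = 2
g(9) = mex{0,1} = 2
g(10) = mex{0,1} = 2
So g(10) = 2.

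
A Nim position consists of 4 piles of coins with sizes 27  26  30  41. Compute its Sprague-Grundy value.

54

Nim-sum: 27 ^ 26 ^ 30 ^ 41 = 54.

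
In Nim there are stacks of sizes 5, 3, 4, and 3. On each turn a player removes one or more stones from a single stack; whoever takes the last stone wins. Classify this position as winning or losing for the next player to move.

Compute the nim-sum pairwise:
5 ⊕ 3 = 6
6 ⊕ 4 = 2
2 ⊕ 3 = 1
The nim-sum is 1 ≠ 0, so this is an N-position: the player to move can win.

Winning position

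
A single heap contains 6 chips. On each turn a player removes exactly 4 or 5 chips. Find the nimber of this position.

1

Build the Grundy sequence with g(k) = mex{g(k−s) : s ∈ {4, 5}, s ≤ k}:
g(0) = mex{} = 0
g(1) = mex{} = 0
g(2) = mex{} = 0
g(3) = mex{} = 0
g(4) = mex{0} = 1
g(5) = mex{0} = 1
g(6) = mex{0} = 1
So g(6) = 1.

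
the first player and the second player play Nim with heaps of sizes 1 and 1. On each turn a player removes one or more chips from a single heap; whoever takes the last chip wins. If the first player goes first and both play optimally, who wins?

the second player wins

Nim-sum: 1 XOR 1 = 0.
The nim-sum is 0, so this is a P-position: the player to move is in a losing position under optimal play; the first player is about to move from it and so loses — the second player wins.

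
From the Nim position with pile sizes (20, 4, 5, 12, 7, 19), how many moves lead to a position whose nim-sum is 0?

1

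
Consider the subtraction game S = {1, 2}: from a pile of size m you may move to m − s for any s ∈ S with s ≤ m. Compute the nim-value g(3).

Grundy values for subtraction set {1, 2}:
k:     0  1  2  3
g(k):  0  1  2  0
So g(3) = 0.

0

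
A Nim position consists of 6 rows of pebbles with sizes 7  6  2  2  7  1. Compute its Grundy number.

Bitwise XOR of the heap sizes:
  111  (7)
  110  (6)
  010  (2)
  010  (2)
  111  (7)
  001  (1)
  ---
  111  (7)

7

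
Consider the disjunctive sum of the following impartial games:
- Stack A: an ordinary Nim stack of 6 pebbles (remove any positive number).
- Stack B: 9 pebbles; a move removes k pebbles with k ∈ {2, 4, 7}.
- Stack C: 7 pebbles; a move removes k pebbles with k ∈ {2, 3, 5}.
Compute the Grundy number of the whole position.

6

Stack A is a plain Nim stack of size 6, so its Grundy value is 6.
Grundy values for stack B (subtraction set {2, 4, 7}):
g(0) = mex{} = 0
g(1) = mex{} = 0
g(2) = mex{0} = 1
g(3) = mex{0} = 1
g(4) = mex{0,1} = 2
g(5) = mex{0,1} = 2
g(6) = mex{1,2} = 0
g(7) = mex{0,1,2} = 3
g(8) = mex{0,2} = 1
g(9) = mex{1,2,3} = 0
So g(9) = 0.
For stack C, compute g(0), g(1), … with moves {2, 3, 5}:
k:     0  1  2  3  4  5  6  7
g(k):  0  0  1  1  2  2  3  0
So g(7) = 0.
The value of a disjunctive sum is the nim-sum of the parts.
Combined value = 6 ⊕ 0 ⊕ 0 = 6.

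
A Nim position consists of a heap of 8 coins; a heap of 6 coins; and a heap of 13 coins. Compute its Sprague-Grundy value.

In binary:
  1000  (8)
  0110  (6)
  1101  (13)
  ----
  0011  (3)

3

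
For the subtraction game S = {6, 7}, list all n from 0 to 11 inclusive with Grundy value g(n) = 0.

Build the Grundy sequence with g(k) = mex{g(k−s) : s ∈ {6, 7}, s ≤ k}:
k:     0  1  2  3  4  5  6  7  8  9 10 11
g(k):  0  0  0  0  0  0  1  1  1  1  1  1
The P-positions (g = 0) in 0..11 are 0, 1, 2, 3, 4, 5.

0, 1, 2, 3, 4, 5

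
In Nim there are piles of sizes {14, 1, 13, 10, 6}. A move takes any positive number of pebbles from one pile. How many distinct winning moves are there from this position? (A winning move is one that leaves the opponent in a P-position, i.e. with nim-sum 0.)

Bitwise XOR of the heap sizes:
  1110  (14)
  0001  (1)
  1101  (13)
  1010  (10)
  0110  (6)
  ----
  1110  (14)
The overall nim-sum is X = 14. A pile of size p has a winning move iff p XOR X < p (reduce it to p XOR X).
  14: 14 XOR 14 = 0 < 14 — winning move (to 0).
  1: 1 XOR 14 = 15 ≥ 1 — no move.
  13: 13 XOR 14 = 3 < 13 — winning move (to 3).
  10: 10 XOR 14 = 4 < 10 — winning move (to 4).
  6: 6 XOR 14 = 8 ≥ 6 — no move.
That gives 3 winning moves.

3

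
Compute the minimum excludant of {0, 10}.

0 is in the set but 1 is not, so the mex is 1.

1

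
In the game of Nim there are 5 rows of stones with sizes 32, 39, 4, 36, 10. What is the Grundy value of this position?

Nim-sum: 32 XOR 39 XOR 4 XOR 36 XOR 10 = 45.

45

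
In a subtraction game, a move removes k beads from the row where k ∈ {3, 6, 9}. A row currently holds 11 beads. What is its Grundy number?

Build the Grundy sequence with g(k) = mex{g(k−s) : s ∈ {3, 6, 9}, s ≤ k}:
g(0) = mex{} = 0
g(1) = mex{} = 0
g(2) = mex{} = 0
g(3) = mex{0} = 1
g(4) = mex{0} = 1
g(5) = mex{0} = 1
g(6) = mex{0,1} = 2
g(7) = mex{0,1} = 2
g(8) = mex{0,1} = 2
g(9) = mex{0,1,2} = 3
g(10) = mex{0,1,2} = 3
g(11) = mex{0,1,2} = 3
So g(11) = 3.

3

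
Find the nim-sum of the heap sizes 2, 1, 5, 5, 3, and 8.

8

Nim-sum: 2 XOR 1 XOR 5 XOR 5 XOR 3 XOR 8 = 8.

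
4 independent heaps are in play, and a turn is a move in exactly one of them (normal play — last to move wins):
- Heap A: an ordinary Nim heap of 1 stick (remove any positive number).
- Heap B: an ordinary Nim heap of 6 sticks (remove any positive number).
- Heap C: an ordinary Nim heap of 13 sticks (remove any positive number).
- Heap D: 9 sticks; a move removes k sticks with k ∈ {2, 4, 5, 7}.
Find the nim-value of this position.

Heap A is a plain Nim heap of size 1, so its Grundy value is 1.
Heap B is a plain Nim heap of size 6, so its Grundy value is 6.
Heap C is a plain Nim heap of size 13, so its Grundy value is 13.
Grundy values for heap D (subtraction set {2, 4, 5, 7}):
k:     0  1  2  3  4  5  6  7  8  9
g(k):  0  0  1  1  2  2  3  3  4  0
So g(9) = 0.
The value of a disjunctive sum is the nim-sum of the parts.
Combined value = 1 XOR 6 XOR 13 XOR 0 = 10.

10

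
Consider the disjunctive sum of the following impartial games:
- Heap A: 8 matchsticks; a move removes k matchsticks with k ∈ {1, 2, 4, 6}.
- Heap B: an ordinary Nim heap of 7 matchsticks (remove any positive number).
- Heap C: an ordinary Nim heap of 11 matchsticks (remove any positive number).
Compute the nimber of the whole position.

12

For heap A, compute g(0), g(1), … with moves {1, 2, 4, 6}:
g(0) = mex{} = 0
g(1) = mex{0} = 1
g(2) = mex{0,1} = 2
g(3) = mex{1,2} = 0
g(4) = mex{0,2} = 1
g(5) = mex{0,1} = 2
g(6) = mex{0,1,2} = 3
g(7) = mex{0,1,2,3} = 4
g(8) = mex{1,2,3,4} = 0
So g(8) = 0.
Heap B is a plain Nim heap of size 7, so its Grundy value is 7.
Heap C is a plain Nim heap of size 11, so its Grundy value is 11.
The value of a disjunctive sum is the nim-sum of the parts.
Combined value = 0 ⊕ 7 ⊕ 11 = 12.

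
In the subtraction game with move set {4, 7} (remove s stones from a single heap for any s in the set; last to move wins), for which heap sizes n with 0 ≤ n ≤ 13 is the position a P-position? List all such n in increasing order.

0, 1, 2, 3, 11, 12, 13

Grundy values for subtraction set {4, 7}:
g(0) = mex{} = 0
g(1) = mex{} = 0
g(2) = mex{} = 0
g(3) = mex{} = 0
g(4) = mex{0} = 1
g(5) = mex{0} = 1
g(6) = mex{0} = 1
g(7) = mex{0} = 1
g(8) = mex{0,1} = 2
g(9) = mex{0,1} = 2
g(10) = mex{0,1} = 2
g(11) = mex{1} = 0
g(12) = mex{1,2} = 0
g(13) = mex{1,2} = 0
The P-positions (g = 0) in 0..13 are 0, 1, 2, 3, 11, 12, 13.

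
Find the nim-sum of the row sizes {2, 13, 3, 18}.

30

Compute the nim-sum pairwise:
2 XOR 13 = 15
15 XOR 3 = 12
12 XOR 18 = 30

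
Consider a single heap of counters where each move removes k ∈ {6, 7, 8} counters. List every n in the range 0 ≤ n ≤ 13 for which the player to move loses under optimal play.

0, 1, 2, 3, 4, 5

Grundy values for subtraction set {6, 7, 8}:
k:     0  1  2  3  4  5  6  7  8  9 10 11 12 13
g(k):  0  0  0  0  0  0  1  1  1  1  1  1  2  2
The P-positions (g = 0) in 0..13 are 0, 1, 2, 3, 4, 5.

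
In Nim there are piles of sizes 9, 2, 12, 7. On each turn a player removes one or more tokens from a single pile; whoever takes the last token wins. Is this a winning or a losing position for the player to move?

Compute the nim-sum pairwise:
9 ^ 2 = 11
11 ^ 12 = 7
7 ^ 7 = 0
The nim-sum is 0, so this is a P-position: the player to move is in a losing position under optimal play.

Losing position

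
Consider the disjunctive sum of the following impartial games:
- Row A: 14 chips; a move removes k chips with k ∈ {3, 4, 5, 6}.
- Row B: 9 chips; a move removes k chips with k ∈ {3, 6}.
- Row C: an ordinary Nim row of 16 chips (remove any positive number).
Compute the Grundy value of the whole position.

17

For row A, compute g(0), g(1), … with moves {3, 4, 5, 6}:
g(0) = mex{} = 0
g(1) = mex{} = 0
g(2) = mex{} = 0
g(3) = mex{0} = 1
g(4) = mex{0} = 1
g(5) = mex{0} = 1
g(6) = mex{0,1} = 2
g(7) = mex{0,1} = 2
g(8) = mex{0,1} = 2
g(9) = mex{1,2} = 0
g(10) = mex{1,2} = 0
g(11) = mex{1,2} = 0
g(12) = mex{0,2} = 1
g(13) = mex{0,2} = 1
g(14) = mex{0,2} = 1
So g(14) = 1.
Build the Grundy sequence for row B with g(k) = mex{g(k−s) : s ∈ {3, 6}, s ≤ k}:
g(0) = mex{} = 0
g(1) = mex{} = 0
g(2) = mex{} = 0
g(3) = mex{0} = 1
g(4) = mex{0} = 1
g(5) = mex{0} = 1
g(6) = mex{0,1} = 2
g(7) = mex{0,1} = 2
g(8) = mex{0,1} = 2
g(9) = mex{1,2} = 0
So g(9) = 0.
Row C is a plain Nim row of size 16, so its Grundy value is 16.
The value of a disjunctive sum is the nim-sum of the parts.
Combined value = 1 XOR 0 XOR 16 = 17.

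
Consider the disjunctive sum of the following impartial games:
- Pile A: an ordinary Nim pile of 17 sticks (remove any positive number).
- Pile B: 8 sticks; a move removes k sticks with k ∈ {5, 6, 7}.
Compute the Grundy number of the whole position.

Pile A is a plain Nim pile of size 17, so its Grundy value is 17.
Grundy values for pile B (subtraction set {5, 6, 7}):
g(0) = mex{} = 0
g(1) = mex{} = 0
g(2) = mex{} = 0
g(3) = mex{} = 0
g(4) = mex{} = 0
g(5) = mex{0} = 1
g(6) = mex{0} = 1
g(7) = mex{0} = 1
g(8) = mex{0} = 1
So g(8) = 1.
The value of a disjunctive sum is the nim-sum of the parts.
Combined value = 17 ⊕ 1 = 16.

16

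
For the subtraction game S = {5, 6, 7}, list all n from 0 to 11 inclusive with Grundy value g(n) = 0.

Compute g(0), g(1), … for moves {5, 6, 7}:
g(0) = mex{} = 0
g(1) = mex{} = 0
g(2) = mex{} = 0
g(3) = mex{} = 0
g(4) = mex{} = 0
g(5) = mex{0} = 1
g(6) = mex{0} = 1
g(7) = mex{0} = 1
g(8) = mex{0} = 1
g(9) = mex{0} = 1
g(10) = mex{0,1} = 2
g(11) = mex{0,1} = 2
The P-positions (g = 0) in 0..11 are 0, 1, 2, 3, 4.

0, 1, 2, 3, 4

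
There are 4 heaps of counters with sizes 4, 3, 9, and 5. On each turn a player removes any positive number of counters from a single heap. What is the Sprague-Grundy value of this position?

Bitwise XOR of the heap sizes:
  0100  (4)
  0011  (3)
  1001  (9)
  0101  (5)
  ----
  1011  (11)

11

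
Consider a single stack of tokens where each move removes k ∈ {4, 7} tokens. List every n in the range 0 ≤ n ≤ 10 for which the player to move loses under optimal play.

Grundy values for subtraction set {4, 7}:
k:     0  1  2  3  4  5  6  7  8  9 10
g(k):  0  0  0  0  1  1  1  1  2  2  2
The P-positions (g = 0) in 0..10 are 0, 1, 2, 3.

0, 1, 2, 3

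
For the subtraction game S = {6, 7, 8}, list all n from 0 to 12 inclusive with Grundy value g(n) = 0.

Grundy values for subtraction set {6, 7, 8}:
g(0) = mex{} = 0
g(1) = mex{} = 0
g(2) = mex{} = 0
g(3) = mex{} = 0
g(4) = mex{} = 0
g(5) = mex{} = 0
g(6) = mex{0} = 1
g(7) = mex{0} = 1
g(8) = mex{0} = 1
g(9) = mex{0} = 1
g(10) = mex{0} = 1
g(11) = mex{0} = 1
g(12) = mex{0,1} = 2
The P-positions (g = 0) in 0..12 are 0, 1, 2, 3, 4, 5.

0, 1, 2, 3, 4, 5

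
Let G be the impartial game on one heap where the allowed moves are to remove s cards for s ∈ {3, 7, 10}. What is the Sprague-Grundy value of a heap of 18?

Build the Grundy sequence with g(k) = mex{g(k−s) : s ∈ {3, 7, 10}, s ≤ k}:
k:     0  1  2  3  4  5  6  7  8  9 10 11 12 13 14 15 16 17 18
g(k):  0  0  0  1  1  1  0  2  2  1  3  3  2  2  0  0  3  1  1
So g(18) = 1.

1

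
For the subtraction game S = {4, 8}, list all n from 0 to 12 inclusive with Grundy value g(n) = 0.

0, 1, 2, 3, 12

Grundy values for subtraction set {4, 8}:
k:     0  1  2  3  4  5  6  7  8  9 10 11 12
g(k):  0  0  0  0  1  1  1  1  2  2  2  2  0
The P-positions (g = 0) in 0..12 are 0, 1, 2, 3, 12.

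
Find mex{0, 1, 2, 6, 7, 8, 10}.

The values 0, 1, 2 are all present; 3 is the first non-negative integer missing from the set.

3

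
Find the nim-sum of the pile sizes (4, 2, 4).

Compute the nim-sum pairwise:
4 XOR 2 = 6
6 XOR 4 = 2

2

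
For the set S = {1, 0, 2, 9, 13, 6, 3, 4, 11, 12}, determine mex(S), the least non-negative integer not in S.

5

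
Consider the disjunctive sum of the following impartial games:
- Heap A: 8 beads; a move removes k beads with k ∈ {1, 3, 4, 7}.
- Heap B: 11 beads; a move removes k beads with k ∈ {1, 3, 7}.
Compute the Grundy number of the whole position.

Grundy values for heap A (subtraction set {1, 3, 4, 7}):
g(0) = mex{} = 0
g(1) = mex{0} = 1
g(2) = mex{1} = 0
g(3) = mex{0} = 1
g(4) = mex{0,1} = 2
g(5) = mex{0,1,2} = 3
g(6) = mex{0,1,3} = 2
g(7) = mex{0,1,2} = 3
g(8) = mex{1,2,3} = 0
So g(8) = 0.
Build the Grundy sequence for heap B with g(k) = mex{g(k−s) : s ∈ {1, 3, 7}, s ≤ k}:
g(0) = mex{} = 0
g(1) = mex{0} = 1
g(2) = mex{1} = 0
g(3) = mex{0} = 1
g(4) = mex{1} = 0
g(5) = mex{0} = 1
g(6) = mex{1} = 0
g(7) = mex{0} = 1
g(8) = mex{1} = 0
g(9) = mex{0} = 1
g(10) = mex{1} = 0
g(11) = mex{0} = 1
So g(11) = 1.
By the Sprague-Grundy theorem, the Grundy value of a sum of independent games is the XOR of the component values.
Combined value = 0 XOR 1 = 1.

1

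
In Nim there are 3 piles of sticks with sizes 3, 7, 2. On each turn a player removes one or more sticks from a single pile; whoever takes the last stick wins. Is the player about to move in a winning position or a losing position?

Winning position

In binary:
  011  (3)
  111  (7)
  010  (2)
  ---
  110  (6)
The nim-sum is 6 ≠ 0, so this is an N-position: the player to move can win.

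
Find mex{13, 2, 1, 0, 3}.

The values 0, 1, 2, 3 are all present; 4 is the first non-negative integer missing from the set.

4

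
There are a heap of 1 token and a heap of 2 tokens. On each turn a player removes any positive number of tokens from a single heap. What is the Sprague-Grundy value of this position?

Nim-sum: 1 XOR 2 = 3.

3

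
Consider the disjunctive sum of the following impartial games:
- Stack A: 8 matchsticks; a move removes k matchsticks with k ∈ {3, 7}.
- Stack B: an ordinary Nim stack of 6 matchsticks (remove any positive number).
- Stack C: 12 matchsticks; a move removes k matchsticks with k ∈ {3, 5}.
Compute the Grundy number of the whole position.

Build the Grundy sequence for stack A with g(k) = mex{g(k−s) : s ∈ {3, 7}, s ≤ k}:
k:     0  1  2  3  4  5  6  7  8
g(k):  0  0  0  1  1  1  0  2  2
So g(8) = 2.
Stack B is a plain Nim stack of size 6, so its Grundy value is 6.
Grundy values for stack C (subtraction set {3, 5}):
g(0) = mex{} = 0
g(1) = mex{} = 0
g(2) = mex{} = 0
g(3) = mex{0} = 1
g(4) = mex{0} = 1
g(5) = mex{0} = 1
g(6) = mex{0,1} = 2
g(7) = mex{0,1} = 2
g(8) = mex{1} = 0
g(9) = mex{1,2} = 0
g(10) = mex{1,2} = 0
g(11) = mex{0,2} = 1
g(12) = mex{0,2} = 1
So g(12) = 1.
By the Sprague-Grundy theorem, the Grundy value of a sum of independent games is the XOR of the component values.
Combined value = 2 ⊕ 6 ⊕ 1 = 5.

5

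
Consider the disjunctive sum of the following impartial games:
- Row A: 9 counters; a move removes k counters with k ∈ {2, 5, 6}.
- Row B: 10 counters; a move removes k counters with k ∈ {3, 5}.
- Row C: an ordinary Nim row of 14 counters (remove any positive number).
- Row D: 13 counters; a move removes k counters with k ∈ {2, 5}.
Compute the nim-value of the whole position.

13

For row A, compute g(0), g(1), … with moves {2, 5, 6}:
g(0) = mex{} = 0
g(1) = mex{} = 0
g(2) = mex{0} = 1
g(3) = mex{0} = 1
g(4) = mex{1} = 0
g(5) = mex{0,1} = 2
g(6) = mex{0} = 1
g(7) = mex{0,1,2} = 3
g(8) = mex{1} = 0
g(9) = mex{0,1,3} = 2
So g(9) = 2.
For row B, compute g(0), g(1), … with moves {3, 5}:
k:     0  1  2  3  4  5  6  7  8  9 10
g(k):  0  0  0  1  1  1  2  2  0  0  0
So g(10) = 0.
Row C is a plain Nim row of size 14, so its Grundy value is 14.
Build the Grundy sequence for row D with g(k) = mex{g(k−s) : s ∈ {2, 5}, s ≤ k}:
k:     0  1  2  3  4  5  6  7  8  9 10 11 12 13
g(k):  0  0  1  1  0  2  1  0  0  1  1  0  2  1
So g(13) = 1.
The value of a disjunctive sum is the nim-sum of the parts.
Combined value = 2 ⊕ 0 ⊕ 14 ⊕ 1 = 13.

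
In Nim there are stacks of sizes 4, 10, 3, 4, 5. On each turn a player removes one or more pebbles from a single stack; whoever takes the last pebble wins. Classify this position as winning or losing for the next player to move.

Nim-sum: 4 XOR 10 XOR 3 XOR 4 XOR 5 = 12.
The nim-sum is 12 ≠ 0, so this is an N-position: the player to move can win.

Winning position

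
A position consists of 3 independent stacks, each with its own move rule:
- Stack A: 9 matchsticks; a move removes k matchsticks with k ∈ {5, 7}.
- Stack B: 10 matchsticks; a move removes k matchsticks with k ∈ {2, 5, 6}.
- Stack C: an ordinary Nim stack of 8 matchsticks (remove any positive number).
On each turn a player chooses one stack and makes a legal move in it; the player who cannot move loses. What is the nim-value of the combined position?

For stack A, compute g(0), g(1), … with moves {5, 7}:
k:     0  1  2  3  4  5  6  7  8  9
g(k):  0  0  0  0  0  1  1  1  1  1
So g(9) = 1.
Grundy values for stack B (subtraction set {2, 5, 6}):
g(0) = mex{} = 0
g(1) = mex{} = 0
g(2) = mex{0} = 1
g(3) = mex{0} = 1
g(4) = mex{1} = 0
g(5) = mex{0,1} = 2
g(6) = mex{0} = 1
g(7) = mex{0,1,2} = 3
g(8) = mex{1} = 0
g(9) = mex{0,1,3} = 2
g(10) = mex{0,2} = 1
So g(10) = 1.
Stack C is a plain Nim stack of size 8, so its Grundy value is 8.
The value of a disjunctive sum is the nim-sum of the parts.
Combined value = 1 ⊕ 1 ⊕ 8 = 8.

8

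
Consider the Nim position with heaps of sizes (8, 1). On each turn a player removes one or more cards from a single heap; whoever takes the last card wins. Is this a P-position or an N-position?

N-position

Bitwise XOR of the heap sizes:
  1000  (8)
  0001  (1)
  ----
  1001  (9)
The nim-sum is 9 ≠ 0, so this is an N-position: the player to move can win.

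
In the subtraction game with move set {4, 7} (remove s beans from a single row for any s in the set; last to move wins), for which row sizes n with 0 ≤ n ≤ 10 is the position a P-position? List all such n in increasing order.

0, 1, 2, 3

Compute g(0), g(1), … for moves {4, 7}:
g(0) = mex{} = 0
g(1) = mex{} = 0
g(2) = mex{} = 0
g(3) = mex{} = 0
g(4) = mex{0} = 1
g(5) = mex{0} = 1
g(6) = mex{0} = 1
g(7) = mex{0} = 1
g(8) = mex{0,1} = 2
g(9) = mex{0,1} = 2
g(10) = mex{0,1} = 2
The P-positions (g = 0) in 0..10 are 0, 1, 2, 3.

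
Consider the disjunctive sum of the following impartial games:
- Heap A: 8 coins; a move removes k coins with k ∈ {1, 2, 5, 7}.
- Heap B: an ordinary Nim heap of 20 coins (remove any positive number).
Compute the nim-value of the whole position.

Build the Grundy sequence for heap A with g(k) = mex{g(k−s) : s ∈ {1, 2, 5, 7}, s ≤ k}:
g(0) = mex{} = 0
g(1) = mex{0} = 1
g(2) = mex{0,1} = 2
g(3) = mex{1,2} = 0
g(4) = mex{0,2} = 1
g(5) = mex{0,1} = 2
g(6) = mex{1,2} = 0
g(7) = mex{0,2} = 1
g(8) = mex{0,1} = 2
So g(8) = 2.
Heap B is a plain Nim heap of size 20, so its Grundy value is 20.
By the Sprague-Grundy theorem, the Grundy value of a sum of independent games is the XOR of the component values.
Combined value = 2 ⊕ 20 = 22.

22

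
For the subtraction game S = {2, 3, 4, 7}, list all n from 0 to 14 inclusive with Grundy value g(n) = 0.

0, 1, 6, 11, 12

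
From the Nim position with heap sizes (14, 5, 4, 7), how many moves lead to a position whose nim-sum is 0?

1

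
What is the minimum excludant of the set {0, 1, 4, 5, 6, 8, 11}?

The values 0, 1 are all present; 2 is the first non-negative integer missing from the set.

2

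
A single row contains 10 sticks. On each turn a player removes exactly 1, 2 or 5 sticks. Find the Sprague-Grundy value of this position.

Grundy values for subtraction set {1, 2, 5}:
g(0) = mex{} = 0
g(1) = mex{0} = 1
g(2) = mex{0,1} = 2
g(3) = mex{1,2} = 0
g(4) = mex{0,2} = 1
g(5) = mex{0,1} = 2
g(6) = mex{1,2} = 0
g(7) = mex{0,2} = 1
g(8) = mex{0,1} = 2
g(9) = mex{1,2} = 0
g(10) = mex{0,2} = 1
So g(10) = 1.

1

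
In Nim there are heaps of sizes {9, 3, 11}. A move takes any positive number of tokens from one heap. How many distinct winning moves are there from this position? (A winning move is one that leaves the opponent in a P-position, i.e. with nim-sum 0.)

Nim-sum: 9 XOR 3 XOR 11 = 1.
The overall nim-sum is X = 1. A heap of size p has a winning move iff p XOR X < p (reduce it to p XOR X).
  9: 9 XOR 1 = 8 < 9 — winning move (to 8).
  3: 3 XOR 1 = 2 < 3 — winning move (to 2).
  11: 11 XOR 1 = 10 < 11 — winning move (to 10).
That gives 3 winning moves.

3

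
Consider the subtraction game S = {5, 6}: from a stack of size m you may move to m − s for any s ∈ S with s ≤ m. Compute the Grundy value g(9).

1

Build the Grundy sequence with g(k) = mex{g(k−s) : s ∈ {5, 6}, s ≤ k}:
k:     0  1  2  3  4  5  6  7  8  9
g(k):  0  0  0  0  0  1  1  1  1  1
So g(9) = 1.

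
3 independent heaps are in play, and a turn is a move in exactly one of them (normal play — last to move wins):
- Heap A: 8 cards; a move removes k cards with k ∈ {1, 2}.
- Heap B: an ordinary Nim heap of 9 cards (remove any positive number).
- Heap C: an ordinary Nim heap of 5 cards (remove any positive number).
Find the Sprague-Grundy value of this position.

For heap A, compute g(0), g(1), … with moves {1, 2}:
k:     0  1  2  3  4  5  6  7  8
g(k):  0  1  2  0  1  2  0  1  2
So g(8) = 2.
Heap B is a plain Nim heap of size 9, so its Grundy value is 9.
Heap C is a plain Nim heap of size 5, so its Grundy value is 5.
By the Sprague-Grundy theorem, the Grundy value of a sum of independent games is the XOR of the component values.
Combined value = 2 XOR 9 XOR 5 = 14.

14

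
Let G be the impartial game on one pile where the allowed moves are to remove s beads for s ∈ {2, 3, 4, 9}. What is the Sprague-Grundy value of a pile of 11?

2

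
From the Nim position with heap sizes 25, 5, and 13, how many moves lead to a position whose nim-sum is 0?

Nim-sum: 25 ^ 5 ^ 13 = 17.
The overall nim-sum is X = 17. A heap of size p has a winning move iff p XOR X < p (reduce it to p XOR X).
  25: 25 XOR 17 = 8 < 25 — winning move (to 8).
  5: 5 XOR 17 = 20 ≥ 5 — no move.
  13: 13 XOR 17 = 28 ≥ 13 — no move.
That gives 1 winning move.

1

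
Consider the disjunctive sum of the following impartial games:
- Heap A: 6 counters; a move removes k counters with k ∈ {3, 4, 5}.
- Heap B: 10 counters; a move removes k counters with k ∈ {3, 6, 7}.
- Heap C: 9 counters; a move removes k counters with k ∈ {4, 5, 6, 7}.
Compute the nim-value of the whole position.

Build the Grundy sequence for heap A with g(k) = mex{g(k−s) : s ∈ {3, 4, 5}, s ≤ k}:
k:     0  1  2  3  4  5  6
g(k):  0  0  0  1  1  1  2
So g(6) = 2.
Grundy values for heap B (subtraction set {3, 6, 7}):
k:     0  1  2  3  4  5  6  7  8  9 10
g(k):  0  0  0  1  1  1  2  2  2  3  0
So g(10) = 0.
For heap C, compute g(0), g(1), … with moves {4, 5, 6, 7}:
g(0) = mex{} = 0
g(1) = mex{} = 0
g(2) = mex{} = 0
g(3) = mex{} = 0
g(4) = mex{0} = 1
g(5) = mex{0} = 1
g(6) = mex{0} = 1
g(7) = mex{0} = 1
g(8) = mex{0,1} = 2
g(9) = mex{0,1} = 2
So g(9) = 2.
By the Sprague-Grundy theorem, the Grundy value of a sum of independent games is the XOR of the component values.
Combined value = 2 XOR 0 XOR 2 = 0.

0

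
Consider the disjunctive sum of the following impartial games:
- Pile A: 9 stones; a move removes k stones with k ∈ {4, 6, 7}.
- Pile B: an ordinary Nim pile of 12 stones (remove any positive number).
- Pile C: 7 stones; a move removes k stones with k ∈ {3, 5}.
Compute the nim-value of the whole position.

For pile A, compute g(0), g(1), … with moves {4, 6, 7}:
k:     0  1  2  3  4  5  6  7  8  9
g(k):  0  0  0  0  1  1  1  1  2  2
So g(9) = 2.
Pile B is a plain Nim pile of size 12, so its Grundy value is 12.
Grundy values for pile C (subtraction set {3, 5}):
k:     0  1  2  3  4  5  6  7
g(k):  0  0  0  1  1  1  2  2
So g(7) = 2.
By the Sprague-Grundy theorem, the Grundy value of a sum of independent games is the XOR of the component values.
Combined value = 2 XOR 12 XOR 2 = 12.

12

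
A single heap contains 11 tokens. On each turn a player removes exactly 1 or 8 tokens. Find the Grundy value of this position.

0

Build the Grundy sequence with g(k) = mex{g(k−s) : s ∈ {1, 8}, s ≤ k}:
k:     0  1  2  3  4  5  6  7  8  9 10 11
g(k):  0  1  0  1  0  1  0  1  2  0  1  0
So g(11) = 0.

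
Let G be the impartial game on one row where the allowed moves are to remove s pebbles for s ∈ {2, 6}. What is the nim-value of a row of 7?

1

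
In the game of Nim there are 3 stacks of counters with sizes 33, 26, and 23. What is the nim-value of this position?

Nim-sum: 33 ⊕ 26 ⊕ 23 = 44.

44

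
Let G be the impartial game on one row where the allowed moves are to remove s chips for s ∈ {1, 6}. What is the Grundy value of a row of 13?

Grundy values for subtraction set {1, 6}:
k:     0  1  2  3  4  5  6  7  8  9 10 11 12 13
g(k):  0  1  0  1  0  1  2  0  1  0  1  0  1  2
So g(13) = 2.

2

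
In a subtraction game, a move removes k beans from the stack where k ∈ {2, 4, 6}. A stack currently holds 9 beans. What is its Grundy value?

0

Build the Grundy sequence with g(k) = mex{g(k−s) : s ∈ {2, 4, 6}, s ≤ k}:
g(0) = mex{} = 0
g(1) = mex{} = 0
g(2) = mex{0} = 1
g(3) = mex{0} = 1
g(4) = mex{0,1} = 2
g(5) = mex{0,1} = 2
g(6) = mex{0,1,2} = 3
g(7) = mex{0,1,2} = 3
g(8) = mex{1,2,3} = 0
g(9) = mex{1,2,3} = 0
So g(9) = 0.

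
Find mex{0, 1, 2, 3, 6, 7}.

The values 0, 1, 2, 3 are all present; 4 is the first non-negative integer missing from the set.

4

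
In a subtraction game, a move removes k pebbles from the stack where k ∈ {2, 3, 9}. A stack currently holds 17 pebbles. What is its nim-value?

Grundy values for subtraction set {2, 3, 9}:
k:     0  1  2  3  4  5  6  7  8  9 10 11 12 13 14 15 16 17
g(k):  0  0  1  1  2  0  0  1  1  2  2  0  0  1  1  2  0  0
So g(17) = 0.

0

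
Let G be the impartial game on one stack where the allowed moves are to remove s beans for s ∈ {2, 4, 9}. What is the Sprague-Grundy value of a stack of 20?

1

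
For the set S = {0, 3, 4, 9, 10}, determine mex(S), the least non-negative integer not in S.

0 is in the set but 1 is not, so the mex is 1.

1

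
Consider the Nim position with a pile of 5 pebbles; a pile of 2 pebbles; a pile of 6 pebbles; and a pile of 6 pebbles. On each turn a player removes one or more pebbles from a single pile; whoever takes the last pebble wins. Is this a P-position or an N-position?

N-position

Nim-sum: 5 ^ 2 ^ 6 ^ 6 = 7.
The nim-sum is 7 ≠ 0, so this is an N-position: the player to move can win.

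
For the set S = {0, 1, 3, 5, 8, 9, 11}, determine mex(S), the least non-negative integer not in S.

2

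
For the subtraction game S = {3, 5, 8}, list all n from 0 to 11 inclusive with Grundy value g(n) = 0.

0, 1, 2, 11

Compute g(0), g(1), … for moves {3, 5, 8}:
k:     0  1  2  3  4  5  6  7  8  9 10 11
g(k):  0  0  0  1  1  1  2  2  2  3  3  0
The P-positions (g = 0) in 0..11 are 0, 1, 2, 11.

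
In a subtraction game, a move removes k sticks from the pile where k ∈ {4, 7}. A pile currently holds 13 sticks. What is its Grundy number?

Grundy values for subtraction set {4, 7}:
g(0) = mex{} = 0
g(1) = mex{} = 0
g(2) = mex{} = 0
g(3) = mex{} = 0
g(4) = mex{0} = 1
g(5) = mex{0} = 1
g(6) = mex{0} = 1
g(7) = mex{0} = 1
g(8) = mex{0,1} = 2
g(9) = mex{0,1} = 2
g(10) = mex{0,1} = 2
g(11) = mex{1} = 0
g(12) = mex{1,2} = 0
g(13) = mex{1,2} = 0
So g(13) = 0.

0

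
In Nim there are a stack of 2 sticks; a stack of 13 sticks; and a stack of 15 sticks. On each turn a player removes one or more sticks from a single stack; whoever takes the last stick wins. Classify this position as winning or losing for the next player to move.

Losing position

Write each in binary and XOR column by column:
  0010  (2)
  1101  (13)
  1111  (15)
  ----
  0000  (0)
The nim-sum is 0, so this is a P-position: the player to move is in a losing position under optimal play.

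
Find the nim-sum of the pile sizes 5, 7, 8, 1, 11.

0

Bitwise XOR of the heap sizes:
  0101  (5)
  0111  (7)
  1000  (8)
  0001  (1)
  1011  (11)
  ----
  0000  (0)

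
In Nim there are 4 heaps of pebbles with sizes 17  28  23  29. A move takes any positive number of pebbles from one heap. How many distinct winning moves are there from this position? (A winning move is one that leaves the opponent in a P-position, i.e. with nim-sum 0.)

3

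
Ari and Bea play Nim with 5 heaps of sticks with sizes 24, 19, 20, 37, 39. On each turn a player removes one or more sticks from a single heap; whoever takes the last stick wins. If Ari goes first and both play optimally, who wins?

Nim-sum: 24 XOR 19 XOR 20 XOR 37 XOR 39 = 29.
The nim-sum is 29 ≠ 0, so this is an N-position: the player to move can win; Ari has a winning move.

Ari wins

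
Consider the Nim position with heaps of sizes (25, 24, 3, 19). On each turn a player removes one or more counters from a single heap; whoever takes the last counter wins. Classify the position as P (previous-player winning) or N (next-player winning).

N-position

Nim-sum: 25 XOR 24 XOR 3 XOR 19 = 17.
The nim-sum is 17 ≠ 0, so this is an N-position: the player to move can win.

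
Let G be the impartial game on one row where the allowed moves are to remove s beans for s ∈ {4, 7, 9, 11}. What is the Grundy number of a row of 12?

3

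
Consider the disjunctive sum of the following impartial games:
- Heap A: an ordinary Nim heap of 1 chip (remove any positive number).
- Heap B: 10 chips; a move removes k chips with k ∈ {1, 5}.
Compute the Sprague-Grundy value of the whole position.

1

Heap A is a plain Nim heap of size 1, so its Grundy value is 1.
Build the Grundy sequence for heap B with g(k) = mex{g(k−s) : s ∈ {1, 5}, s ≤ k}:
g(0) = mex{} = 0
g(1) = mex{0} = 1
g(2) = mex{1} = 0
g(3) = mex{0} = 1
g(4) = mex{1} = 0
g(5) = mex{0} = 1
g(6) = mex{1} = 0
g(7) = mex{0} = 1
g(8) = mex{1} = 0
g(9) = mex{0} = 1
g(10) = mex{1} = 0
So g(10) = 0.
The value of a disjunctive sum is the nim-sum of the parts.
Combined value = 1 XOR 0 = 1.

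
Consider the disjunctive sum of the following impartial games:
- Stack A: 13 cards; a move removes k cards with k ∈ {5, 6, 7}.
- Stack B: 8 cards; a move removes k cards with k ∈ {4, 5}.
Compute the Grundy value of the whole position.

2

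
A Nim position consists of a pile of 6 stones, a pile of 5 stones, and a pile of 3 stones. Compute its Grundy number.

Nim-sum: 6 ⊕ 5 ⊕ 3 = 0.

0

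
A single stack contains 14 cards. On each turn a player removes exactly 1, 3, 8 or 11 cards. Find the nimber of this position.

2

Grundy values for subtraction set {1, 3, 8, 11}:
k:     0  1  2  3  4  5  6  7  8  9 10 11 12 13 14
g(k):  0  1  0  1  0  1  0  1  2  3  2  3  2  3  2
So g(14) = 2.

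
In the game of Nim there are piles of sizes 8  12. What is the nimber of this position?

4

In binary:
  1000  (8)
  1100  (12)
  ----
  0100  (4)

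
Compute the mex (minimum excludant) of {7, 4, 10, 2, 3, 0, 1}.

The values 0, 1, 2, 3, 4 are all present; 5 is the first non-negative integer missing from the set.

5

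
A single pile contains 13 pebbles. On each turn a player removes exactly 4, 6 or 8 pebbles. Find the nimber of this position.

Compute g(0), g(1), … for moves {4, 6, 8}:
k:     0  1  2  3  4  5  6  7  8  9 10 11 12 13
g(k):  0  0  0  0  1  1  1  1  2  2  2  2  0  0
So g(13) = 0.

0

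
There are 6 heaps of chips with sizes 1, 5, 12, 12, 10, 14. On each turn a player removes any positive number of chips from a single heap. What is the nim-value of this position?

Nim-sum: 1 XOR 5 XOR 12 XOR 12 XOR 10 XOR 14 = 0.

0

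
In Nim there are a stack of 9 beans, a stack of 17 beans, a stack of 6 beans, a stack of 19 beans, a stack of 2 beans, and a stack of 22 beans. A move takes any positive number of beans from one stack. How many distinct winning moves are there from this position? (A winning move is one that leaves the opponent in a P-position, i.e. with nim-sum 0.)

In binary:
  01001  (9)
  10001  (17)
  00110  (6)
  10011  (19)
  00010  (2)
  10110  (22)
  -----
  11001  (25)
The overall nim-sum is X = 25. A stack of size p has a winning move iff p XOR X < p (reduce it to p XOR X).
  9: 9 XOR 25 = 16 ≥ 9 — no move.
  17: 17 XOR 25 = 8 < 17 — winning move (to 8).
  6: 6 XOR 25 = 31 ≥ 6 — no move.
  19: 19 XOR 25 = 10 < 19 — winning move (to 10).
  2: 2 XOR 25 = 27 ≥ 2 — no move.
  22: 22 XOR 25 = 15 < 22 — winning move (to 15).
That gives 3 winning moves.

3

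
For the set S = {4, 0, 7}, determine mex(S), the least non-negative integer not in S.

0 is in the set but 1 is not, so the mex is 1.

1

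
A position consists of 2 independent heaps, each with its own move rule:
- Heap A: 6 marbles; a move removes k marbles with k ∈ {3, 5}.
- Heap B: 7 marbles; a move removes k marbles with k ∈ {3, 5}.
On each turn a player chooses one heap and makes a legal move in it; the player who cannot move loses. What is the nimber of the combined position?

0

For heap A, compute g(0), g(1), … with moves {3, 5}:
k:     0  1  2  3  4  5  6
g(k):  0  0  0  1  1  1  2
So g(6) = 2.
Build the Grundy sequence for heap B with g(k) = mex{g(k−s) : s ∈ {3, 5}, s ≤ k}:
k:     0  1  2  3  4  5  6  7
g(k):  0  0  0  1  1  1  2  2
So g(7) = 2.
The value of a disjunctive sum is the nim-sum of the parts.
Combined value = 2 ⊕ 2 = 0.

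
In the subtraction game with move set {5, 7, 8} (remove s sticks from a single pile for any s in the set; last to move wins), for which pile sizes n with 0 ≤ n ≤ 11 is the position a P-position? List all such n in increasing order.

Compute g(0), g(1), … for moves {5, 7, 8}:
k:     0  1  2  3  4  5  6  7  8  9 10 11
g(k):  0  0  0  0  0  1  1  1  1  1  2  2
The P-positions (g = 0) in 0..11 are 0, 1, 2, 3, 4.

0, 1, 2, 3, 4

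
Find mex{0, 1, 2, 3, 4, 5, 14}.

6

The values 0, 1, 2, 3, 4, 5 are all present; 6 is the first non-negative integer missing from the set.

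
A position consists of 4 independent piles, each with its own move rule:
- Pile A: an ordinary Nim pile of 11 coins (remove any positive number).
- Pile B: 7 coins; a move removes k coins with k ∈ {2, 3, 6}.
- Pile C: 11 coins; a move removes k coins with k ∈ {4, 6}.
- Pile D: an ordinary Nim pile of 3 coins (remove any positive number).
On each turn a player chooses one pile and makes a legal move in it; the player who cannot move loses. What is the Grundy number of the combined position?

9

Pile A is a plain Nim pile of size 11, so its Grundy value is 11.
Build the Grundy sequence for pile B with g(k) = mex{g(k−s) : s ∈ {2, 3, 6}, s ≤ k}:
k:     0  1  2  3  4  5  6  7
g(k):  0  0  1  1  2  0  3  1
So g(7) = 1.
For pile C, compute g(0), g(1), … with moves {4, 6}:
k:     0  1  2  3  4  5  6  7  8  9 10 11
g(k):  0  0  0  0  1  1  1  1  2  2  0  0
So g(11) = 0.
Pile D is a plain Nim pile of size 3, so its Grundy value is 3.
The value of a disjunctive sum is the nim-sum of the parts.
Combined value = 11 ⊕ 1 ⊕ 0 ⊕ 3 = 9.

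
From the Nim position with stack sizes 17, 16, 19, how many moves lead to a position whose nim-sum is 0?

Compute the nim-sum pairwise:
17 XOR 16 = 1
1 XOR 19 = 18
The overall nim-sum is X = 18. A stack of size p has a winning move iff p XOR X < p (reduce it to p XOR X).
  17: 17 XOR 18 = 3 < 17 — winning move (to 3).
  16: 16 XOR 18 = 2 < 16 — winning move (to 2).
  19: 19 XOR 18 = 1 < 19 — winning move (to 1).
That gives 3 winning moves.

3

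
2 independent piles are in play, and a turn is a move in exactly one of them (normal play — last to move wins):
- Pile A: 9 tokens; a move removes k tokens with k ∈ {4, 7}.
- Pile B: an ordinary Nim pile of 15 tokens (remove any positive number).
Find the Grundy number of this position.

For pile A, compute g(0), g(1), … with moves {4, 7}:
g(0) = mex{} = 0
g(1) = mex{} = 0
g(2) = mex{} = 0
g(3) = mex{} = 0
g(4) = mex{0} = 1
g(5) = mex{0} = 1
g(6) = mex{0} = 1
g(7) = mex{0} = 1
g(8) = mex{0,1} = 2
g(9) = mex{0,1} = 2
So g(9) = 2.
Pile B is a plain Nim pile of size 15, so its Grundy value is 15.
The value of a disjunctive sum is the nim-sum of the parts.
Combined value = 2 XOR 15 = 13.

13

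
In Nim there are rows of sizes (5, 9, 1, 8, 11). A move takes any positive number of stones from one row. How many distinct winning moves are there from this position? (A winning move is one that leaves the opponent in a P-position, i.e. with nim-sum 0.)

3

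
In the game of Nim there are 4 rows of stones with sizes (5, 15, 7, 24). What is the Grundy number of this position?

Compute the nim-sum pairwise:
5 ^ 15 = 10
10 ^ 7 = 13
13 ^ 24 = 21

21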